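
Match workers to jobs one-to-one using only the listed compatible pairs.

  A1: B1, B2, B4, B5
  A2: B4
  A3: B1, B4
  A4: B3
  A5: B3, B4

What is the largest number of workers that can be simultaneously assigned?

4

Unit-capacity flow: source→left, listed edges, right→sink; max matching = max flow.
Augmenting path A1→B1 (+1); matched 1.
Augmenting path A2→B4 (+1); matched 2.
Augmenting path A4→B3 (+1); matched 3.
Augmenting path A3→B1→A1→B2 (+1); matched 4.
No augmenting path remains; maximum matching = 4.
König certificate: {A1, A3, B3, B4} is a vertex cover of size 4 (every listed pair touches it), so no matching can be larger.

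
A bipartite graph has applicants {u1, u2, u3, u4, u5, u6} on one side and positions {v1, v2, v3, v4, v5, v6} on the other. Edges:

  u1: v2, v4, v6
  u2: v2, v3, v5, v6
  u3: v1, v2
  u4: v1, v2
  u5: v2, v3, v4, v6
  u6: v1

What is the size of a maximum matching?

5

Unit-capacity flow: source→left, listed edges, right→sink; max matching = max flow.
Augmenting path u1→v2 (+1); matched 1.
Augmenting path u2→v3 (+1); matched 2.
Augmenting path u3→v1 (+1); matched 3.
Augmenting path u5→v4 (+1); matched 4.
Augmenting path u4→v2→u1→v6 (+1); matched 5.
No augmenting path remains; maximum matching = 5.
König certificate: {u1, u2, u5, v1, v2} is a vertex cover of size 5 (every listed pair touches it), so no matching can be larger.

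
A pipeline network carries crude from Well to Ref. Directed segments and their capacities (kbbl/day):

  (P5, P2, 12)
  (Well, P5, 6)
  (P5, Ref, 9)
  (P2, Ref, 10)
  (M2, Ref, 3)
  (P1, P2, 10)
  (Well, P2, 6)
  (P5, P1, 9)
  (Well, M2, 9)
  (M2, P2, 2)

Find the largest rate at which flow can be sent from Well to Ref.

Augment Well→M2→Ref: bottleneck 3, flow now 3.
Augment Well→P5→Ref: bottleneck 6, flow now 9.
Augment Well→P2→Ref: bottleneck 6, flow now 15.
Augment Well→M2→P2→Ref: bottleneck 2, flow now 17.
No augmenting path remains; maximum flow = 17.
In the residual graph, reachable from Well: {Well, M2}.
Min-cut edges: Well→P5 (6), Well→P2 (6), M2→P2 (2), M2→Ref (3); capacity 6 + 6 + 2 + 3 = 17.
This cut is saturated, so no flow can exceed 17.

17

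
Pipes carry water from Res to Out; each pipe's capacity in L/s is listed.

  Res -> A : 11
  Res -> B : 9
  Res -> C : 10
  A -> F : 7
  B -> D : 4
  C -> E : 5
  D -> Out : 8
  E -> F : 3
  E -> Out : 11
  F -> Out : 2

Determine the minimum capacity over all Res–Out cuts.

Augment Res→A→F→Out: bottleneck 2, flow now 2.
Augment Res→B→D→Out: bottleneck 4, flow now 6.
Augment Res→C→E→Out: bottleneck 5, flow now 11.
No augmenting path remains; maximum flow = 11.
By max-flow min-cut, the minimum cut capacity equals the max flow.
In the residual graph, reachable from Res: {Res, A, B, C, F}.
Min-cut edges: B→D (4), C→E (5), F→Out (2); capacity 4 + 5 + 2 = 11.

11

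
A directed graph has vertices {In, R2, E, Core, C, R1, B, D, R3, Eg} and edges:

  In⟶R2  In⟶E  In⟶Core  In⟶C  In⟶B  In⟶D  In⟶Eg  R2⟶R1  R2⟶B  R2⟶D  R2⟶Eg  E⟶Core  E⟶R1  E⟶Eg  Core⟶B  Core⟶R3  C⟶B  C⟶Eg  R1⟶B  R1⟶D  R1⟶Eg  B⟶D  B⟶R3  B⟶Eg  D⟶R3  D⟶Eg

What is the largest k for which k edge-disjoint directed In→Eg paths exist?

Assign every edge capacity 1; by Menger, the answer equals the max flow.
Path In→Eg (+1); total 1.
Path In→R2→Eg (+1); total 2.
Path In→E→Eg (+1); total 3.
Path In→C→Eg (+1); total 4.
Path In→B→Eg (+1); total 5.
Path In→D→Eg (+1); total 6.
No residual In→Eg path; max flow = 6.
Certifying cut of size 6: {B→Eg, D→Eg, In→C, In→E, In→Eg, In→R2}.

6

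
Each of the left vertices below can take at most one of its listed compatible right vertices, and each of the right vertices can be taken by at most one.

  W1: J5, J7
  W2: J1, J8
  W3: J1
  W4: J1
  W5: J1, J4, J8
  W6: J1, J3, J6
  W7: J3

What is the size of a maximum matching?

Unit-capacity flow: source→left, listed edges, right→sink; max matching = max flow.
Augmenting path W1→J5 (+1); matched 1.
Augmenting path W2→J1 (+1); matched 2.
Augmenting path W5→J4 (+1); matched 3.
Augmenting path W6→J3 (+1); matched 4.
Augmenting path W3→J1→W2→J8 (+1); matched 5.
Augmenting path W7→J3→W6→J6 (+1); matched 6.
No augmenting path remains; maximum matching = 6.
König certificate: {W1, W2, W5, W6, W7, J1} is a vertex cover of size 6 (every listed pair touches it), so no matching can be larger.

6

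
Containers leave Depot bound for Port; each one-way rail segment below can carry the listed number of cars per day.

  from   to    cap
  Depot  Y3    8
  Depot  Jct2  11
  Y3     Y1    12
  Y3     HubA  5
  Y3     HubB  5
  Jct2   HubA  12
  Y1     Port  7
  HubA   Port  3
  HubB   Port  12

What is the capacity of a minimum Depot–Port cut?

11

Augment Depot→Y3→Y1→Port: bottleneck 7, flow now 7.
Augment Depot→Y3→HubA→Port: bottleneck 1, flow now 8.
Augment Depot→Jct2→HubA→Port: bottleneck 2, flow now 10.
Augment Depot→Jct2→HubA→Y3→HubB→Port: bottleneck 1, flow now 11. (uses reverse residual edge)
No augmenting path remains; maximum flow = 11.
By max-flow min-cut, the minimum cut capacity equals the max flow.
In the residual graph, reachable from Depot: {Depot, Jct2, HubA}.
Min-cut edges: Depot→Y3 (8), HubA→Port (3); capacity 8 + 3 = 11.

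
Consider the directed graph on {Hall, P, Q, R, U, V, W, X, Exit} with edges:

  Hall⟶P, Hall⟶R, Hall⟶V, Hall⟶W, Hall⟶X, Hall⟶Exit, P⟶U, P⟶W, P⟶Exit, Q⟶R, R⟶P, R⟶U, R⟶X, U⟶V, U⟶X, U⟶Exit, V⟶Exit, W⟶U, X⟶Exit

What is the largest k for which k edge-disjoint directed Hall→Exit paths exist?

Assign every edge capacity 1; by Menger, the answer equals the max flow.
Path Hall→Exit (+1); total 1.
Path Hall→P→Exit (+1); total 2.
Path Hall→V→Exit (+1); total 3.
Path Hall→X→Exit (+1); total 4.
Path Hall→R→U→Exit (+1); total 5.
No residual Hall→Exit path; max flow = 5.
Certifying cut of size 5: {Hall→Exit, P→Exit, U→Exit, V→Exit, X→Exit}.

5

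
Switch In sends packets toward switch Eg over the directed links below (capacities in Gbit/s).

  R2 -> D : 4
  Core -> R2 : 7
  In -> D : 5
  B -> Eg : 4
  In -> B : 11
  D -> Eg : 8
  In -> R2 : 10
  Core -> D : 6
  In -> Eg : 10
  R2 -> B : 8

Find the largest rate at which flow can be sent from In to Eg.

22

Augment In→Eg: bottleneck 10, flow now 10.
Augment In→B→Eg: bottleneck 4, flow now 14.
Augment In→D→Eg: bottleneck 5, flow now 19.
Augment In→R2→D→Eg: bottleneck 3, flow now 22.
No augmenting path remains; maximum flow = 22.
In the residual graph, reachable from In: {In, R2, B, D}.
Min-cut edges: In→Eg (10), B→Eg (4), D→Eg (8); capacity 10 + 4 + 8 = 22.
This cut is saturated, so no flow can exceed 22.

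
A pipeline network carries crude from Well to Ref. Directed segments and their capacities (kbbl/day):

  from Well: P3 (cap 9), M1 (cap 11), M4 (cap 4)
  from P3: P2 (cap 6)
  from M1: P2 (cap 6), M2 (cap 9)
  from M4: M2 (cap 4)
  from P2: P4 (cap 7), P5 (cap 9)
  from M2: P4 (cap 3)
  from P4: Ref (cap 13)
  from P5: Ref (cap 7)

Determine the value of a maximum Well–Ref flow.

15

Augment Well→P3→P2→P4→Ref: bottleneck 6, flow now 6.
Augment Well→M1→P2→P4→Ref: bottleneck 1, flow now 7.
Augment Well→M1→P2→P5→Ref: bottleneck 5, flow now 12.
Augment Well→M1→M2→P4→Ref: bottleneck 3, flow now 15.
No augmenting path remains; maximum flow = 15.
In the residual graph, reachable from Well: {Well, P3, M1, M4, M2}.
Min-cut edges: P3→P2 (6), M1→P2 (6), M2→P4 (3); capacity 6 + 6 + 3 = 15.
This cut is saturated, so no flow can exceed 15.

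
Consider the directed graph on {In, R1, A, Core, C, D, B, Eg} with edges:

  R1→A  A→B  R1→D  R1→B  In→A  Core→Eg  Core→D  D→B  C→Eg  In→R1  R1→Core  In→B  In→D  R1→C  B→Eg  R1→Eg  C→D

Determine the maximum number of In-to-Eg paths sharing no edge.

2

Assign every edge capacity 1; by Menger, the answer equals the max flow.
Path In→R1→Eg (+1); total 1.
Path In→B→Eg (+1); total 2.
No residual In→Eg path; max flow = 2.
Certifying cut of size 2: {B→Eg, In→R1}.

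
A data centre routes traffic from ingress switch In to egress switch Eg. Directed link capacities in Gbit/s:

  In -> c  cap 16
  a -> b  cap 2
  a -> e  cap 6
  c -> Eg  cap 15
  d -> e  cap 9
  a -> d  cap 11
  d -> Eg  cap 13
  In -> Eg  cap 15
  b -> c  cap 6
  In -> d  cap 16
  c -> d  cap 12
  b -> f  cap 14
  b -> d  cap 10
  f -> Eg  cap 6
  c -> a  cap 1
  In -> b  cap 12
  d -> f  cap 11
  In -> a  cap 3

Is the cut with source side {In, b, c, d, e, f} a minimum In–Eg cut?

No — its capacity is 53, but the minimum cut has capacity 49.

Given cut capacity: 3 + 15 + 1 + 15 + 13 + 6 = 53.
Augment In→Eg: bottleneck 15, flow now 15.
Augment In→c→Eg: bottleneck 15, flow now 30.
Augment In→d→Eg: bottleneck 13, flow now 43.
Augment In→b→f→Eg: bottleneck 6, flow now 49.
No augmenting path remains; maximum flow = 49.
In the residual graph, reachable from In: {In, a, b, c, d, e, f}.
Min-cut edges: In→Eg (15), c→Eg (15), d→Eg (13), f→Eg (6); capacity 15 + 15 + 13 + 6 = 49.
Cut capacity 53 exceeds the max flow 49, so it is not minimum.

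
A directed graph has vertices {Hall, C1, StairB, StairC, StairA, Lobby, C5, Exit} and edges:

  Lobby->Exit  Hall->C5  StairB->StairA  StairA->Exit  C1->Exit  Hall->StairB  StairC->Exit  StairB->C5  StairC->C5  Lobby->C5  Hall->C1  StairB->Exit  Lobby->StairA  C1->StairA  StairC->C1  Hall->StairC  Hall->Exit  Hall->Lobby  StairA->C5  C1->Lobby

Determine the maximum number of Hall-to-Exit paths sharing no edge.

Assign every edge capacity 1; by Menger, the answer equals the max flow.
Path Hall→Exit (+1); total 1.
Path Hall→C1→Exit (+1); total 2.
Path Hall→StairB→Exit (+1); total 3.
Path Hall→StairC→Exit (+1); total 4.
Path Hall→Lobby→Exit (+1); total 5.
No residual Hall→Exit path; max flow = 5.
Certifying cut of size 5: {Hall→C1, Hall→Exit, Hall→Lobby, Hall→StairB, Hall→StairC}.

5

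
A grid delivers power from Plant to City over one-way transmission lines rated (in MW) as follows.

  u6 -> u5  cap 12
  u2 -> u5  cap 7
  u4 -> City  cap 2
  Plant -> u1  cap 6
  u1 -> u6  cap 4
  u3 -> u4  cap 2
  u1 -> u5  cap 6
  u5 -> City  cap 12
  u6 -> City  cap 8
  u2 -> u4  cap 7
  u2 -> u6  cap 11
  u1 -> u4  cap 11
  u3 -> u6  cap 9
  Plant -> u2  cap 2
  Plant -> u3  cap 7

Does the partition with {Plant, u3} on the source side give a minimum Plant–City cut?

Given cut capacity: 6 + 2 + 2 + 9 = 19.
Augment Plant→u1→u4→City: bottleneck 2, flow now 2.
Augment Plant→u1→u5→City: bottleneck 4, flow now 6.
Augment Plant→u2→u5→City: bottleneck 2, flow now 8.
Augment Plant→u3→u6→City: bottleneck 7, flow now 15.
No augmenting path remains; maximum flow = 15.
In the residual graph, reachable from Plant: {Plant}.
Min-cut edges: Plant→u1 (6), Plant→u2 (2), Plant→u3 (7); capacity 6 + 2 + 7 = 15.
Cut capacity 19 exceeds the max flow 15, so it is not minimum.

No — its capacity is 19, but the minimum cut has capacity 15.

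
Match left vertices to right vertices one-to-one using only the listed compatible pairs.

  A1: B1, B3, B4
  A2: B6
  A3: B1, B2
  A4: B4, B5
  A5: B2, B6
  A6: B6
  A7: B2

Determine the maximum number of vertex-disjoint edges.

5

Unit-capacity flow: source→left, listed edges, right→sink; max matching = max flow.
Augmenting path A1→B1 (+1); matched 1.
Augmenting path A2→B6 (+1); matched 2.
Augmenting path A3→B2 (+1); matched 3.
Augmenting path A4→B4 (+1); matched 4.
Augmenting path A5→B2→A3→B1→A1→B3 (+1); matched 5.
No augmenting path remains; maximum matching = 5.
König certificate: {A1, A3, A4, B2, B6} is a vertex cover of size 5 (every listed pair touches it), so no matching can be larger.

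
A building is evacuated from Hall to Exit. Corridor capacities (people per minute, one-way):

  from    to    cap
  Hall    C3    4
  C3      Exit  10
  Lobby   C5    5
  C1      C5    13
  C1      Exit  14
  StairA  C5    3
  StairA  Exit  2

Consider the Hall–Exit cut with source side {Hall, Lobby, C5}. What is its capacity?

4

Edges leaving {Hall, Lobby, C5}: Hall→C3 (4).
Cut capacity = 4 = 4.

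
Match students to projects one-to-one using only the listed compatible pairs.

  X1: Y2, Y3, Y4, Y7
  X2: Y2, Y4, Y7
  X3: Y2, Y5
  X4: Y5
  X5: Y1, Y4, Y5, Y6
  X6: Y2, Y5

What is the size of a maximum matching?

5

Unit-capacity flow: source→left, listed edges, right→sink; max matching = max flow.
Augmenting path X1→Y2 (+1); matched 1.
Augmenting path X2→Y4 (+1); matched 2.
Augmenting path X3→Y5 (+1); matched 3.
Augmenting path X5→Y1 (+1); matched 4.
Augmenting path X6→Y2→X1→Y3 (+1); matched 5.
No augmenting path remains; maximum matching = 5.
König certificate: {X1, X2, X5, Y2, Y5} is a vertex cover of size 5 (every listed pair touches it), so no matching can be larger.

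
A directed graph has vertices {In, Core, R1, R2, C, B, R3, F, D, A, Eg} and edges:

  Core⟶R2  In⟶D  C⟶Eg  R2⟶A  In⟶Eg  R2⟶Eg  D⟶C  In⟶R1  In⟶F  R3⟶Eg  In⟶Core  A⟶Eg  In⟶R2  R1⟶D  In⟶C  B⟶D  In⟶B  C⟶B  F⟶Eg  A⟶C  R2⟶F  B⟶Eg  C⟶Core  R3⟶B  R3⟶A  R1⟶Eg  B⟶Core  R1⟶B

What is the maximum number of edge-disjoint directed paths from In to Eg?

Assign every edge capacity 1; by Menger, the answer equals the max flow.
Path In→Eg (+1); total 1.
Path In→R1→Eg (+1); total 2.
Path In→R2→Eg (+1); total 3.
Path In→C→Eg (+1); total 4.
Path In→B→Eg (+1); total 5.
Path In→F→Eg (+1); total 6.
Path In→Core→R2→A→Eg (+1); total 7.
No residual In→Eg path; max flow = 7.
Certifying cut of size 7: {B→Eg, C→Eg, Core→R2, In→Eg, In→F, In→R1, In→R2}.

7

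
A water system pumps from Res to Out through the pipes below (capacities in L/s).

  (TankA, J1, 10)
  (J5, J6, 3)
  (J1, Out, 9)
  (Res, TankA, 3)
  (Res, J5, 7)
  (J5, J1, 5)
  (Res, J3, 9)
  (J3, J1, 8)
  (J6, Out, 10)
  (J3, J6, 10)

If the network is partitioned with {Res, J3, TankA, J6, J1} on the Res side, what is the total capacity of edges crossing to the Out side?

26

Edges leaving {Res, J3, TankA, J6, J1}: Res→J5 (7), J6→Out (10), J1→Out (9).
Cut capacity = 7 + 10 + 9 = 26.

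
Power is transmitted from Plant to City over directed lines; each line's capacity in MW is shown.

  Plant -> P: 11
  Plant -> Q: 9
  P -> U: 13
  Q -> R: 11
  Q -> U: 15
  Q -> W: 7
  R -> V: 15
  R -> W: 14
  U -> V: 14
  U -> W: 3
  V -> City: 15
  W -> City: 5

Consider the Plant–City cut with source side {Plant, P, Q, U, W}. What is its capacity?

Edges leaving {Plant, P, Q, U, W}: Q→R (11), U→V (14), W→City (5).
Cut capacity = 11 + 14 + 5 = 30.

30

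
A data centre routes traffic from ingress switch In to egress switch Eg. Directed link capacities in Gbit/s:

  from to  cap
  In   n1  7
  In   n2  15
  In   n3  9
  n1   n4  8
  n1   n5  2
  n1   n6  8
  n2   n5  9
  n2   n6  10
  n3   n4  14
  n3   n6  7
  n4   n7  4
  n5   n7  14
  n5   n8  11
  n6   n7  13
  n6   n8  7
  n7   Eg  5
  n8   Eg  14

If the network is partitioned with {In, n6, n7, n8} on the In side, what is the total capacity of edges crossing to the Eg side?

Edges leaving {In, n6, n7, n8}: In→n1 (7), In→n2 (15), In→n3 (9), n7→Eg (5), n8→Eg (14).
Cut capacity = 7 + 15 + 9 + 5 + 14 = 50.

50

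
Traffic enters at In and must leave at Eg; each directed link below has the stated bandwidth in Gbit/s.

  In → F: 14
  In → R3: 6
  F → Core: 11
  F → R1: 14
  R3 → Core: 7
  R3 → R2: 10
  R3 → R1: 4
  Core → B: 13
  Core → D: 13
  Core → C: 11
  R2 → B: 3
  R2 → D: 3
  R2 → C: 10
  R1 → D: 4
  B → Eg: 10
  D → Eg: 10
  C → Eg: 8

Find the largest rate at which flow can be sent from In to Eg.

20

Augment In→F→Core→B→Eg: bottleneck 10, flow now 10.
Augment In→F→Core→D→Eg: bottleneck 1, flow now 11.
Augment In→F→R1→D→Eg: bottleneck 3, flow now 14.
Augment In→R3→Core→D→Eg: bottleneck 6, flow now 20.
No augmenting path remains; maximum flow = 20.
In the residual graph, reachable from In: {In}.
Min-cut edges: In→F (14), In→R3 (6); capacity 14 + 6 = 20.
This cut is saturated, so no flow can exceed 20.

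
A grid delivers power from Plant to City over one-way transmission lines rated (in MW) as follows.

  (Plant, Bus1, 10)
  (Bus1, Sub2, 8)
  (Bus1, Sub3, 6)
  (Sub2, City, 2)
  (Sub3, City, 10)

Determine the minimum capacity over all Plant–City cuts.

8

Augment Plant→Bus1→Sub2→City: bottleneck 2, flow now 2.
Augment Plant→Bus1→Sub3→City: bottleneck 6, flow now 8.
No augmenting path remains; maximum flow = 8.
By max-flow min-cut, the minimum cut capacity equals the max flow.
In the residual graph, reachable from Plant: {Plant, Bus1, Sub2}.
Min-cut edges: Bus1→Sub3 (6), Sub2→City (2); capacity 6 + 2 = 8.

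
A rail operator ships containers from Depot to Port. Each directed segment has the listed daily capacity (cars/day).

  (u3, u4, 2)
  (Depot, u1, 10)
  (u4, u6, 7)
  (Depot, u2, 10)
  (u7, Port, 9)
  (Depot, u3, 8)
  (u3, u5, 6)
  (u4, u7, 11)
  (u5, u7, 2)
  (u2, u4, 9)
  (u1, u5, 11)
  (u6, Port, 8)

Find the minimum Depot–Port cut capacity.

13

Augment Depot→u1→u5→u7→Port: bottleneck 2, flow now 2.
Augment Depot→u2→u4→u6→Port: bottleneck 7, flow now 9.
Augment Depot→u2→u4→u7→Port: bottleneck 2, flow now 11.
Augment Depot→u3→u4→u7→Port: bottleneck 2, flow now 13.
No augmenting path remains; maximum flow = 13.
By max-flow min-cut, the minimum cut capacity equals the max flow.
In the residual graph, reachable from Depot: {Depot, u1, u2, u3, u5}.
Min-cut edges: u2→u4 (9), u3→u4 (2), u5→u7 (2); capacity 9 + 2 + 2 = 13.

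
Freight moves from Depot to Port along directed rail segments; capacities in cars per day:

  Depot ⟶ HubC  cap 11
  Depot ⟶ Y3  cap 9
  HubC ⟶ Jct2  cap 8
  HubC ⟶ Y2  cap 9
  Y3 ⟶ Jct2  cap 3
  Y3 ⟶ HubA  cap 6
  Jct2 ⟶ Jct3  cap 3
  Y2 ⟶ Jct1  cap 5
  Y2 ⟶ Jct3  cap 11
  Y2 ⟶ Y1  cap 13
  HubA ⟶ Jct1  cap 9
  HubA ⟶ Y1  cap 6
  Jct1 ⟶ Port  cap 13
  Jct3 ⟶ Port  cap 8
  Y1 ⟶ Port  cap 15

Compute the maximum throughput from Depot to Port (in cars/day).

18

Augment Depot→HubC→Jct2→Jct3→Port: bottleneck 3, flow now 3.
Augment Depot→HubC→Y2→Jct1→Port: bottleneck 5, flow now 8.
Augment Depot→HubC→Y2→Jct3→Port: bottleneck 3, flow now 11.
Augment Depot→Y3→HubA→Jct1→Port: bottleneck 6, flow now 17.
Augment Depot→Y3→Jct2→HubC→Y2→Jct3→Port: bottleneck 1, flow now 18. (uses reverse residual edge)
No augmenting path remains; maximum flow = 18.
In the residual graph, reachable from Depot: {Depot, HubC, Y3, Jct2}.
Min-cut edges: HubC→Y2 (9), Y3→HubA (6), Jct2→Jct3 (3); capacity 9 + 6 + 3 = 18.
This cut is saturated, so no flow can exceed 18.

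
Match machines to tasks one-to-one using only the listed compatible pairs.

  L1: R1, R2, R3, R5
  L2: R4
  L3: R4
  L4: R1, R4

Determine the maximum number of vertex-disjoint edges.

3

Unit-capacity flow: source→left, listed edges, right→sink; max matching = max flow.
Augmenting path L1→R1 (+1); matched 1.
Augmenting path L2→R4 (+1); matched 2.
Augmenting path L4→R1→L1→R2 (+1); matched 3.
No augmenting path remains; maximum matching = 3.
König certificate: {L1, L4, R4} is a vertex cover of size 3 (every listed pair touches it), so no matching can be larger.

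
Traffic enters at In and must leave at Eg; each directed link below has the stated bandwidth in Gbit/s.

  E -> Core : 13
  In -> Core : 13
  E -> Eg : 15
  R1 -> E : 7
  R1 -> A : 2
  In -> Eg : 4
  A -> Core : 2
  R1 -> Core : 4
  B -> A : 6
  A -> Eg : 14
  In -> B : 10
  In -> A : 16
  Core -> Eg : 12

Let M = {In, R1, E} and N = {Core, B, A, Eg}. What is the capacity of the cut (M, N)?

Edges leaving {In, R1, E}: In→Core (13), In→B (10), In→A (16), In→Eg (4), R1→Core (4), R1→A (2), E→Core (13), E→Eg (15).
Cut capacity = 13 + 10 + 16 + 4 + 4 + 2 + 13 + 15 = 77.

77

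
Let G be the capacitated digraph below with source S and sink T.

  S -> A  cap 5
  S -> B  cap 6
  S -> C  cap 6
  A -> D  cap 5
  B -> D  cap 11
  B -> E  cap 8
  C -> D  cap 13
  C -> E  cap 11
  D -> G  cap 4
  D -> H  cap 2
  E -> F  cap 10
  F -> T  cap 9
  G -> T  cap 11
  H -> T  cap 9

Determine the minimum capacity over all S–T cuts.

Augment S→A→D→G→T: bottleneck 4, flow now 4.
Augment S→A→D→H→T: bottleneck 1, flow now 5.
Augment S→B→D→H→T: bottleneck 1, flow now 6.
Augment S→B→E→F→T: bottleneck 5, flow now 11.
Augment S→C→E→F→T: bottleneck 4, flow now 15.
No augmenting path remains; maximum flow = 15.
By max-flow min-cut, the minimum cut capacity equals the max flow.
In the residual graph, reachable from S: {S, A, B, C, D, E, F}.
Min-cut edges: D→G (4), D→H (2), F→T (9); capacity 4 + 2 + 9 = 15.

15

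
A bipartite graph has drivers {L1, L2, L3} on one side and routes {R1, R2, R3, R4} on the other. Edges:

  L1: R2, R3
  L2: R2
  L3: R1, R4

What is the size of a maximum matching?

3

Unit-capacity flow: source→left, listed edges, right→sink; max matching = max flow.
Augmenting path L1→R2 (+1); matched 1.
Augmenting path L3→R1 (+1); matched 2.
Augmenting path L2→R2→L1→R3 (+1); matched 3.
No augmenting path remains; maximum matching = 3.
König certificate: {L1, L2, L3} is a vertex cover of size 3 (every listed pair touches it), so no matching can be larger.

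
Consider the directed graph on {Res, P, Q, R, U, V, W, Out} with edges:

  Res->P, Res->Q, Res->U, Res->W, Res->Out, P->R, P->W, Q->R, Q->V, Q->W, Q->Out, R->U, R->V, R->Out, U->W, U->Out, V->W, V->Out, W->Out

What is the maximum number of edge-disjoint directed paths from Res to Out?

5

Assign every edge capacity 1; by Menger, the answer equals the max flow.
Path Res→Out (+1); total 1.
Path Res→Q→Out (+1); total 2.
Path Res→U→Out (+1); total 3.
Path Res→W→Out (+1); total 4.
Path Res→P→R→Out (+1); total 5.
No residual Res→Out path; max flow = 5.
Certifying cut of size 5: {Res→Out, Res→P, Res→Q, Res→U, Res→W}.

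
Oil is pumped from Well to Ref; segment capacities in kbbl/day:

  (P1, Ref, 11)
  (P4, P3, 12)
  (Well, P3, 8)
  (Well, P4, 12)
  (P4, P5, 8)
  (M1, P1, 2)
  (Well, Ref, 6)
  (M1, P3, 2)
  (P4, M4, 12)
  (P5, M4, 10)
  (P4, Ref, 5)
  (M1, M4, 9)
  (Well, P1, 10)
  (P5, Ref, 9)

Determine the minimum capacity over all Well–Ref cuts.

Augment Well→Ref: bottleneck 6, flow now 6.
Augment Well→P4→Ref: bottleneck 5, flow now 11.
Augment Well→P1→Ref: bottleneck 10, flow now 21.
Augment Well→P4→P5→Ref: bottleneck 7, flow now 28.
No augmenting path remains; maximum flow = 28.
By max-flow min-cut, the minimum cut capacity equals the max flow.
In the residual graph, reachable from Well: {Well, P3}.
Min-cut edges: Well→P4 (12), Well→P1 (10), Well→Ref (6); capacity 12 + 10 + 6 = 28.

28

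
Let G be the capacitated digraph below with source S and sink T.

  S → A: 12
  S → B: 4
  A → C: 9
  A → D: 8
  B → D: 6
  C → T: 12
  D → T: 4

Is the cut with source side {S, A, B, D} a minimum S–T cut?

Yes — it is a minimum cut (capacity 13).

Given cut capacity: 9 + 4 = 13.
Augment S→A→C→T: bottleneck 9, flow now 9.
Augment S→A→D→T: bottleneck 3, flow now 12.
Augment S→B→D→T: bottleneck 1, flow now 13.
No augmenting path remains; maximum flow = 13.
Cut capacity 13 equals the max flow, so it is a minimum cut.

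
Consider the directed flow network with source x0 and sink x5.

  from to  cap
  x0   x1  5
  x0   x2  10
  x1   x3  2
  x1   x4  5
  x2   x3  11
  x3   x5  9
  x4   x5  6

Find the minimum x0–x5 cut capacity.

14

Augment x0→x1→x3→x5: bottleneck 2, flow now 2.
Augment x0→x1→x4→x5: bottleneck 3, flow now 5.
Augment x0→x2→x3→x5: bottleneck 7, flow now 12.
Augment x0→x2→x3→x1→x4→x5: bottleneck 2, flow now 14. (uses reverse residual edge)
No augmenting path remains; maximum flow = 14.
By max-flow min-cut, the minimum cut capacity equals the max flow.
In the residual graph, reachable from x0: {x0, x2, x3}.
Min-cut edges: x0→x1 (5), x3→x5 (9); capacity 5 + 9 = 14.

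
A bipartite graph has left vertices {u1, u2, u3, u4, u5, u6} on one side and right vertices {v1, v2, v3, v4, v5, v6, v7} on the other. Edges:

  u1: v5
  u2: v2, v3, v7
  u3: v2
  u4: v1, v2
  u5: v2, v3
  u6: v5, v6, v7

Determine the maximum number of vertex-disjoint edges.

6

Unit-capacity flow: source→left, listed edges, right→sink; max matching = max flow.
Augmenting path u1→v5 (+1); matched 1.
Augmenting path u2→v2 (+1); matched 2.
Augmenting path u4→v1 (+1); matched 3.
Augmenting path u5→v3 (+1); matched 4.
Augmenting path u6→v6 (+1); matched 5.
Augmenting path u3→v2→u2→v7 (+1); matched 6.
No augmenting path remains; maximum matching = 6.
König certificate: {u1, u2, u3, u4, u5, u6} is a vertex cover of size 6 (every listed pair touches it), so no matching can be larger.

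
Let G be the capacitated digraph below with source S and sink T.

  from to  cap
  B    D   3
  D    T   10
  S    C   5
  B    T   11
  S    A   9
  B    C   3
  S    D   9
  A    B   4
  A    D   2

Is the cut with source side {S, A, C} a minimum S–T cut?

Given cut capacity: 9 + 4 + 2 = 15.
Augment S→D→T: bottleneck 9, flow now 9.
Augment S→A→B→T: bottleneck 4, flow now 13.
Augment S→A→D→T: bottleneck 1, flow now 14.
No augmenting path remains; maximum flow = 14.
In the residual graph, reachable from S: {S, A, C, D}.
Min-cut edges: A→B (4), D→T (10); capacity 4 + 10 = 14.
Cut capacity 15 exceeds the max flow 14, so it is not minimum.

No — its capacity is 15, but the minimum cut has capacity 14.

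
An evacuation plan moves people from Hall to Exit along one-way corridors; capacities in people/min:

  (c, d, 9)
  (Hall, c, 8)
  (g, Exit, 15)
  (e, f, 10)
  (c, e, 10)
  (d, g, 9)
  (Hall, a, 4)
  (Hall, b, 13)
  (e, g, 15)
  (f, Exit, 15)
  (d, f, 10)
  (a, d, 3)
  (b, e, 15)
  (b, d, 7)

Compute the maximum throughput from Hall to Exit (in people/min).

24

Augment Hall→a→d→f→Exit: bottleneck 3, flow now 3.
Augment Hall→b→d→f→Exit: bottleneck 7, flow now 10.
Augment Hall→b→e→f→Exit: bottleneck 5, flow now 15.
Augment Hall→b→e→g→Exit: bottleneck 1, flow now 16.
Augment Hall→c→d→g→Exit: bottleneck 8, flow now 24.
No augmenting path remains; maximum flow = 24.
In the residual graph, reachable from Hall: {Hall, a}.
Min-cut edges: Hall→b (13), Hall→c (8), a→d (3); capacity 13 + 8 + 3 = 24.
This cut is saturated, so no flow can exceed 24.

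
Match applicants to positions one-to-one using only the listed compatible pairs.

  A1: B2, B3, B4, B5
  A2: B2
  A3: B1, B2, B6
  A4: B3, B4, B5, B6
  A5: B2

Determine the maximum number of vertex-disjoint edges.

4

Unit-capacity flow: source→left, listed edges, right→sink; max matching = max flow.
Augmenting path A1→B2 (+1); matched 1.
Augmenting path A3→B1 (+1); matched 2.
Augmenting path A4→B3 (+1); matched 3.
Augmenting path A2→B2→A1→B4 (+1); matched 4.
No augmenting path remains; maximum matching = 4.
König certificate: {A1, A3, A4, B2} is a vertex cover of size 4 (every listed pair touches it), so no matching can be larger.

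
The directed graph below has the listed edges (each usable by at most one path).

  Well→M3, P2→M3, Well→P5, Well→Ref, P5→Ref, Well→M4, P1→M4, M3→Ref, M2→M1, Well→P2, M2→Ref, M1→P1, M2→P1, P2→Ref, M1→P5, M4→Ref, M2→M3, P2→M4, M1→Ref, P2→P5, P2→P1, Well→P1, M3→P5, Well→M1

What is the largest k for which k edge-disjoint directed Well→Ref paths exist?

Assign every edge capacity 1; by Menger, the answer equals the max flow.
Path Well→Ref (+1); total 1.
Path Well→M4→Ref (+1); total 2.
Path Well→P2→Ref (+1); total 3.
Path Well→M3→Ref (+1); total 4.
Path Well→M1→Ref (+1); total 5.
Path Well→P5→Ref (+1); total 6.
No residual Well→Ref path; max flow = 6.
Certifying cut of size 6: {M4→Ref, Well→M1, Well→M3, Well→P2, Well→P5, Well→Ref}.

6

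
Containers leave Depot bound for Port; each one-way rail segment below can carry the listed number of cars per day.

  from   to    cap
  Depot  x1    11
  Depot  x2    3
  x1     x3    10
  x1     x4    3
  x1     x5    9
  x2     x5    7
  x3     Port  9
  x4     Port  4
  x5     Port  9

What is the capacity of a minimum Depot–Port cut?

Augment Depot→x1→x3→Port: bottleneck 9, flow now 9.
Augment Depot→x1→x4→Port: bottleneck 2, flow now 11.
Augment Depot→x2→x5→Port: bottleneck 3, flow now 14.
No augmenting path remains; maximum flow = 14.
By max-flow min-cut, the minimum cut capacity equals the max flow.
In the residual graph, reachable from Depot: {Depot}.
Min-cut edges: Depot→x1 (11), Depot→x2 (3); capacity 11 + 3 = 14.

14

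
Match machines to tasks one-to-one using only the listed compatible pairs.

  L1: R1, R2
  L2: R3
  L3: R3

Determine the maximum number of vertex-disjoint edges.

2

Unit-capacity flow: source→left, listed edges, right→sink; max matching = max flow.
Augmenting path L1→R1 (+1); matched 1.
Augmenting path L2→R3 (+1); matched 2.
No augmenting path remains; maximum matching = 2.
König certificate: {L1, R3} is a vertex cover of size 2 (every listed pair touches it), so no matching can be larger.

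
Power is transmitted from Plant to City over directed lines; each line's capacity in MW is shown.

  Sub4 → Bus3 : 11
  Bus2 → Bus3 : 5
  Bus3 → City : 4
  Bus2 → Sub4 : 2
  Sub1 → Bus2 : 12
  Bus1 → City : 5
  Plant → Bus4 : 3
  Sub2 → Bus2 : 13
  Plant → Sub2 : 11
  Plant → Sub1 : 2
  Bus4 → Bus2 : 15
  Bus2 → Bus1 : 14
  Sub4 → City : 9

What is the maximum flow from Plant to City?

Augment Plant→Sub1→Bus2→Bus1→City: bottleneck 2, flow now 2.
Augment Plant→Sub2→Bus2→Bus1→City: bottleneck 3, flow now 5.
Augment Plant→Sub2→Bus2→Sub4→City: bottleneck 2, flow now 7.
Augment Plant→Sub2→Bus2→Bus3→City: bottleneck 4, flow now 11.
No augmenting path remains; maximum flow = 11.
In the residual graph, reachable from Plant: {Plant, Sub1, Sub2, Bus4, Bus2, Bus1, Bus3}.
Min-cut edges: Bus2→Sub4 (2), Bus1→City (5), Bus3→City (4); capacity 2 + 5 + 4 = 11.
This cut is saturated, so no flow can exceed 11.

11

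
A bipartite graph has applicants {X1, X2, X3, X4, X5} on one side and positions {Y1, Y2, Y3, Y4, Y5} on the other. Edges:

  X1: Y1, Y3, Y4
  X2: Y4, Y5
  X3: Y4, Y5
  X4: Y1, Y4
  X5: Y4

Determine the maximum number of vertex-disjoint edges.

4

Unit-capacity flow: source→left, listed edges, right→sink; max matching = max flow.
Augmenting path X1→Y1 (+1); matched 1.
Augmenting path X2→Y4 (+1); matched 2.
Augmenting path X3→Y5 (+1); matched 3.
Augmenting path X4→Y1→X1→Y3 (+1); matched 4.
No augmenting path remains; maximum matching = 4.
König certificate: {X1, X4, Y4, Y5} is a vertex cover of size 4 (every listed pair touches it), so no matching can be larger.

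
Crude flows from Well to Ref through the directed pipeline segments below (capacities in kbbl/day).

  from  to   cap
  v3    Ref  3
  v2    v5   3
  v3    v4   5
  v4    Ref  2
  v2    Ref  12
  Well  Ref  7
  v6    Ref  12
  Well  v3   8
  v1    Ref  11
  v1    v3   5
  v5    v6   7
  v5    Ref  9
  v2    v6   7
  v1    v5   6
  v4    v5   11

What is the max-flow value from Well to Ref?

15

Augment Well→Ref: bottleneck 7, flow now 7.
Augment Well→v3→Ref: bottleneck 3, flow now 10.
Augment Well→v3→v4→Ref: bottleneck 2, flow now 12.
Augment Well→v3→v4→v5→Ref: bottleneck 3, flow now 15.
No augmenting path remains; maximum flow = 15.
In the residual graph, reachable from Well: {Well}.
Min-cut edges: Well→v3 (8), Well→Ref (7); capacity 8 + 7 = 15.
This cut is saturated, so no flow can exceed 15.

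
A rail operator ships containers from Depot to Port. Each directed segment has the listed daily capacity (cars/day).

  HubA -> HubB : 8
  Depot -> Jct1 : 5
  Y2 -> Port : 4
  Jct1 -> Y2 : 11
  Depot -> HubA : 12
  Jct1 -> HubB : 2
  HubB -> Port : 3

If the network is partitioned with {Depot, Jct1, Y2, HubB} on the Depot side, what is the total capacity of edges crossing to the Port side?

Edges leaving {Depot, Jct1, Y2, HubB}: Depot→HubA (12), Y2→Port (4), HubB→Port (3).
Cut capacity = 12 + 4 + 3 = 19.

19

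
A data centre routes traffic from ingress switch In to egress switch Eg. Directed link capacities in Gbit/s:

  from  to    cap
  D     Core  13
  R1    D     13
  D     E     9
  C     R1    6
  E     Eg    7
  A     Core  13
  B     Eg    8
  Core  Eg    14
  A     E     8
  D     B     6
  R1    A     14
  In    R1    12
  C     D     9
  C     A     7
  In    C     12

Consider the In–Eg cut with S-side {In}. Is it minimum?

Given cut capacity: 12 + 12 = 24.
Augment In→C→A→E→Eg: bottleneck 7, flow now 7.
Augment In→C→D→Core→Eg: bottleneck 5, flow now 12.
Augment In→R1→A→Core→Eg: bottleneck 9, flow now 21.
Augment In→R1→D→B→Eg: bottleneck 3, flow now 24.
No augmenting path remains; maximum flow = 24.
Cut capacity 24 equals the max flow, so it is a minimum cut.

Yes — it is a minimum cut (capacity 24).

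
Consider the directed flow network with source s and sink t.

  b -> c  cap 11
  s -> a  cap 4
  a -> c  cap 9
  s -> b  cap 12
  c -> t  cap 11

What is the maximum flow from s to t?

Augment s→a→c→t: bottleneck 4, flow now 4.
Augment s→b→c→t: bottleneck 7, flow now 11.
No augmenting path remains; maximum flow = 11.
In the residual graph, reachable from s: {s, a, b, c}.
Min-cut edges: c→t (11); capacity 11 = 11.
This cut is saturated, so no flow can exceed 11.

11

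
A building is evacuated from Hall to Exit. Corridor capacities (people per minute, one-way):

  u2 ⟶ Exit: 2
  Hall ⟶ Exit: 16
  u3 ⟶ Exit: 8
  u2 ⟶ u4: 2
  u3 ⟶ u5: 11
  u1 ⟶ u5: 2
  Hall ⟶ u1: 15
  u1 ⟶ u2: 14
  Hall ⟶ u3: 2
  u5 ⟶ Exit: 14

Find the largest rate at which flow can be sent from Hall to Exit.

Augment Hall→Exit: bottleneck 16, flow now 16.
Augment Hall→u3→Exit: bottleneck 2, flow now 18.
Augment Hall→u1→u2→Exit: bottleneck 2, flow now 20.
Augment Hall→u1→u5→Exit: bottleneck 2, flow now 22.
No augmenting path remains; maximum flow = 22.
In the residual graph, reachable from Hall: {Hall, u1, u2, u4}.
Min-cut edges: Hall→u3 (2), Hall→Exit (16), u1→u5 (2), u2→Exit (2); capacity 2 + 16 + 2 + 2 = 22.
This cut is saturated, so no flow can exceed 22.

22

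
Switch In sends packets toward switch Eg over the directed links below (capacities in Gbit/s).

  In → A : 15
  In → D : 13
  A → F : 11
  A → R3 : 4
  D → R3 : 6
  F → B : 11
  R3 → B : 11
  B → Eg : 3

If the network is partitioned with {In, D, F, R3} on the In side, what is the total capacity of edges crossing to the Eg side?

Edges leaving {In, D, F, R3}: In→A (15), F→B (11), R3→B (11).
Cut capacity = 15 + 11 + 11 = 37.

37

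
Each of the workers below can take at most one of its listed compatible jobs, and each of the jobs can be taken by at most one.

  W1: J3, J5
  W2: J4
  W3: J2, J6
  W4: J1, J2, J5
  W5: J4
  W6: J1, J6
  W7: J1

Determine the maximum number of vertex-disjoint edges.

Unit-capacity flow: source→left, listed edges, right→sink; max matching = max flow.
Augmenting path W1→J3 (+1); matched 1.
Augmenting path W2→J4 (+1); matched 2.
Augmenting path W3→J2 (+1); matched 3.
Augmenting path W4→J1 (+1); matched 4.
Augmenting path W6→J6 (+1); matched 5.
Augmenting path W7→J1→W4→J5 (+1); matched 6.
No augmenting path remains; maximum matching = 6.
König certificate: {W1, W3, W4, W6, W7, J4} is a vertex cover of size 6 (every listed pair touches it), so no matching can be larger.

6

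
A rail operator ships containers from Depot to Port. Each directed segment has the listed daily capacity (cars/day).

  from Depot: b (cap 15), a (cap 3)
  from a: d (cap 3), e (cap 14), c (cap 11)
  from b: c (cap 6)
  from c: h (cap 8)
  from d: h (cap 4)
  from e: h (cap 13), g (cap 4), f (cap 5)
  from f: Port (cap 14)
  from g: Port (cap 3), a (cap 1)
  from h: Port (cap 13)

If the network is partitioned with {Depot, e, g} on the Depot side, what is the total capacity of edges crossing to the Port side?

Edges leaving {Depot, e, g}: Depot→a (3), Depot→b (15), e→f (5), e→h (13), g→a (1), g→Port (3).
Cut capacity = 3 + 15 + 5 + 13 + 1 + 3 = 40.

40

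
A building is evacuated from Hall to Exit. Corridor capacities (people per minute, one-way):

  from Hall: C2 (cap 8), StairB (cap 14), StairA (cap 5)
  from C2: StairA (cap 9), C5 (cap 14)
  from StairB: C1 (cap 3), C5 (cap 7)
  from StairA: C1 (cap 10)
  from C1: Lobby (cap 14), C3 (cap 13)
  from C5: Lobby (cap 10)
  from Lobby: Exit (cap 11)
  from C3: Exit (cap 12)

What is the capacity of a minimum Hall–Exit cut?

Augment Hall→C2→C5→Lobby→Exit: bottleneck 8, flow now 8.
Augment Hall→StairB→C1→Lobby→Exit: bottleneck 3, flow now 11.
Augment Hall→StairA→C1→C3→Exit: bottleneck 5, flow now 16.
Augment Hall→StairB→C5→Lobby→C1→C3→Exit: bottleneck 2, flow now 18. (uses reverse residual edge)
Augment Hall→StairB→C5→C2→StairA→C1→C3→Exit: bottleneck 5, flow now 23. (uses reverse residual edge)
No augmenting path remains; maximum flow = 23.
By max-flow min-cut, the minimum cut capacity equals the max flow.
In the residual graph, reachable from Hall: {Hall, StairB}.
Min-cut edges: Hall→C2 (8), Hall→StairA (5), StairB→C1 (3), StairB→C5 (7); capacity 8 + 5 + 3 + 7 = 23.

23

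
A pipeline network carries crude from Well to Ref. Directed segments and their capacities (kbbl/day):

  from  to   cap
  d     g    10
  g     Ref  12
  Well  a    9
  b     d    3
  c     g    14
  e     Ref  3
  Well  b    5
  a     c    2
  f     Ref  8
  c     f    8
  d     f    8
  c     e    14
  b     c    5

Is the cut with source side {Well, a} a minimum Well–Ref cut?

Yes — it is a minimum cut (capacity 7).

Given cut capacity: 5 + 2 = 7.
Augment Well→a→c→e→Ref: bottleneck 2, flow now 2.
Augment Well→b→c→e→Ref: bottleneck 1, flow now 3.
Augment Well→b→c→f→Ref: bottleneck 4, flow now 7.
No augmenting path remains; maximum flow = 7.
Cut capacity 7 equals the max flow, so it is a minimum cut.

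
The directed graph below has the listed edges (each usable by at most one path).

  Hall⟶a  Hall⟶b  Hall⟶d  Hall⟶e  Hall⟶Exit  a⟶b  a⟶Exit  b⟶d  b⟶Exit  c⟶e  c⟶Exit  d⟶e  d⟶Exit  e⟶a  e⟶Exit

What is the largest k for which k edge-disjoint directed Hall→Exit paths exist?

Assign every edge capacity 1; by Menger, the answer equals the max flow.
Path Hall→Exit (+1); total 1.
Path Hall→a→Exit (+1); total 2.
Path Hall→b→Exit (+1); total 3.
Path Hall→d→Exit (+1); total 4.
Path Hall→e→Exit (+1); total 5.
No residual Hall→Exit path; max flow = 5.
Certifying cut of size 5: {Hall→Exit, Hall→a, Hall→b, Hall→d, Hall→e}.

5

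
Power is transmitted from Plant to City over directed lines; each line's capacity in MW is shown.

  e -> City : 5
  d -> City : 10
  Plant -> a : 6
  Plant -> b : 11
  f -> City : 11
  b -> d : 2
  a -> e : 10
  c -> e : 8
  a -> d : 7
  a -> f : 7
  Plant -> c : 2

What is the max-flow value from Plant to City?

Augment Plant→a→d→City: bottleneck 6, flow now 6.
Augment Plant→b→d→City: bottleneck 2, flow now 8.
Augment Plant→c→e→City: bottleneck 2, flow now 10.
No augmenting path remains; maximum flow = 10.
In the residual graph, reachable from Plant: {Plant, b}.
Min-cut edges: Plant→a (6), Plant→c (2), b→d (2); capacity 6 + 2 + 2 = 10.
This cut is saturated, so no flow can exceed 10.

10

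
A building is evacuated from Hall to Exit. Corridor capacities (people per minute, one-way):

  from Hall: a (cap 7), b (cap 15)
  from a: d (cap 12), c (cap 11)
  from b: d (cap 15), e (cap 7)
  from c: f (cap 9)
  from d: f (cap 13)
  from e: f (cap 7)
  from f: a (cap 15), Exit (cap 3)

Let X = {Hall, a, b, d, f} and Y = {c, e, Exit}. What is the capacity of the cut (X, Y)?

21

Edges leaving {Hall, a, b, d, f}: a→c (11), b→e (7), f→Exit (3).
Cut capacity = 11 + 7 + 3 = 21.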